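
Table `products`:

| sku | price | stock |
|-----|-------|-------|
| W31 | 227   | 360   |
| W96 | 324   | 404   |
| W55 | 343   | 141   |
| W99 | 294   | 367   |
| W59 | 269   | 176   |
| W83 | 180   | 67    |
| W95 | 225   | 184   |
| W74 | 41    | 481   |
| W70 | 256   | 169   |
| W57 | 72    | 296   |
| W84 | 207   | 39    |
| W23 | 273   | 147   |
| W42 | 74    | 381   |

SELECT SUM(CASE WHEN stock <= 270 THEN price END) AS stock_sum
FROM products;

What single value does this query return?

sku=W31: ✗
sku=W96: ✗
sku=W55: ✓ → 343
sku=W99: ✗
sku=W59: ✓ → 269
sku=W83: ✓ → 180
sku=W95: ✓ → 225
sku=W74: ✗
sku=W70: ✓ → 256
sku=W57: ✗
sku=W84: ✓ → 207
sku=W23: ✓ → 273
sku=W42: ✗
stock_sum = 343 + 269 + 180 + 225 + 256 + 207 + 273 = 1753

1753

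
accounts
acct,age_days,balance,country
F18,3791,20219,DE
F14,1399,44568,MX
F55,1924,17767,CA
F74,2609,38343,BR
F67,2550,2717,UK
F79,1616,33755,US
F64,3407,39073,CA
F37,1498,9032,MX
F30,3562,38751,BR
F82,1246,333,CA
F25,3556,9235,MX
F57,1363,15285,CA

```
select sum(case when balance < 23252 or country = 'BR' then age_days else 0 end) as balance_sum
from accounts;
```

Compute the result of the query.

22099

acct=F18: ✓ → 3791
acct=F14: ✗
acct=F55: ✓ → 1924
acct=F74: ✓ → 2609
acct=F67: ✓ → 2550
acct=F79: ✗
acct=F64: ✗
acct=F37: ✓ → 1498
acct=F30: ✓ → 3562
acct=F82: ✓ → 1246
acct=F25: ✓ → 3556
acct=F57: ✓ → 1363
balance_sum = 3791 + 1924 + 2609 + 2550 + 1498 + 3562 + 1246 + 3556 + 1363 = 22099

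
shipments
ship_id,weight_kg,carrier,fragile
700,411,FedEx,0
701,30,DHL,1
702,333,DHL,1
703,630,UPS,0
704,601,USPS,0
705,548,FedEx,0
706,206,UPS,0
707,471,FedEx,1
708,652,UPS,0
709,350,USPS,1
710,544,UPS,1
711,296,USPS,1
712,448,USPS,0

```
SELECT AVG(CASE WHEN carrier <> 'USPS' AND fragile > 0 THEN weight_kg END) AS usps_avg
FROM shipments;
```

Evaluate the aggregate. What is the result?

ship_id=700: ✗
ship_id=701: ✓ → 30
ship_id=702: ✓ → 333
ship_id=703: ✗
ship_id=704: ✗
ship_id=705: ✗
ship_id=706: ✗
ship_id=707: ✓ → 471
ship_id=708: ✗
ship_id=709: ✗
ship_id=710: ✓ → 544
ship_id=711: ✗
ship_id=712: ✗
usps_avg = (30 + 333 + 471 + 544) / 4 = 344.5

344.5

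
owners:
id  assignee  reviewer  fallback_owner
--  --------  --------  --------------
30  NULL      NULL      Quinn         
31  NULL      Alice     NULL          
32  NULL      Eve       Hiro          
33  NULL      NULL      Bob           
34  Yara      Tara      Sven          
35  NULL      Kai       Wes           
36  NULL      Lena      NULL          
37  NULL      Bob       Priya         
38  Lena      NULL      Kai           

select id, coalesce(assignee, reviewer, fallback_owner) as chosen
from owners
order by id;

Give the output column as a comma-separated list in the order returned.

id=30: assignee=NULL, reviewer=NULL, fallback_owner=Quinn → Quinn
id=31: assignee=NULL, reviewer=Alice → Alice
id=32: assignee=NULL, reviewer=Eve → Eve
id=33: assignee=NULL, reviewer=NULL, fallback_owner=Bob → Bob
id=34: assignee=Yara → Yara
id=35: assignee=NULL, reviewer=Kai → Kai
id=36: assignee=NULL, reviewer=Lena → Lena
id=37: assignee=NULL, reviewer=Bob → Bob
id=38: assignee=Lena → Lena

Quinn, Alice, Eve, Bob, Yara, Kai, Lena, Bob, Lena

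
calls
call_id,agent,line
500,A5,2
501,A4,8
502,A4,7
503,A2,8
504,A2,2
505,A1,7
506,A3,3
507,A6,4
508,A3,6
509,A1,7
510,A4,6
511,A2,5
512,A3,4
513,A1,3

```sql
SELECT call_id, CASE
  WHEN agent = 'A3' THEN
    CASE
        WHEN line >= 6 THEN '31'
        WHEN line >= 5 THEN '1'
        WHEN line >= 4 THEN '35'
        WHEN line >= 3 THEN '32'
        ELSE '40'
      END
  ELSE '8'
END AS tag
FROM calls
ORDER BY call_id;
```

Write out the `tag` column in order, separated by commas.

call_id=500: agent='A5' → outer ELSE → 8
call_id=501: agent='A4' → outer ELSE → 8
call_id=502: agent='A4' → outer ELSE → 8
call_id=503: agent='A2' → outer ELSE → 8
call_id=504: agent='A2' → outer ELSE → 8
call_id=505: agent='A1' → outer ELSE → 8
call_id=506: agent='A3' → inner[line >= 3] → 32
call_id=507: agent='A6' → outer ELSE → 8
call_id=508: agent='A3' → inner[line >= 6] → 31
call_id=509: agent='A1' → outer ELSE → 8
call_id=510: agent='A4' → outer ELSE → 8
call_id=511: agent='A2' → outer ELSE → 8
call_id=512: agent='A3' → inner[line >= 4] → 35
call_id=513: agent='A1' → outer ELSE → 8

8, 8, 8, 8, 8, 8, 32, 8, 31, 8, 8, 8, 35, 8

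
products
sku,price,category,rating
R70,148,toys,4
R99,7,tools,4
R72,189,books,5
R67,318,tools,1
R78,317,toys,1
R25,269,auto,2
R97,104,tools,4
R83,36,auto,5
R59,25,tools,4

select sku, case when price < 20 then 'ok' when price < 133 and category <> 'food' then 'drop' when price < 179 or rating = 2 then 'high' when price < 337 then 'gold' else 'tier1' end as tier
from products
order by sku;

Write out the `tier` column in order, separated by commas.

high, drop, gold, high, gold, gold, drop, drop, ok

sku=R25: price < 179 or rating = 2 → high
sku=R59: price < 133 and category <> 'food' → drop
sku=R67: price < 337 → gold
sku=R70: price < 179 or rating = 2 → high
sku=R72: price < 337 → gold
sku=R78: price < 337 → gold
sku=R83: price < 133 and category <> 'food' → drop
sku=R97: price < 133 and category <> 'food' → drop
sku=R99: price < 20 → ok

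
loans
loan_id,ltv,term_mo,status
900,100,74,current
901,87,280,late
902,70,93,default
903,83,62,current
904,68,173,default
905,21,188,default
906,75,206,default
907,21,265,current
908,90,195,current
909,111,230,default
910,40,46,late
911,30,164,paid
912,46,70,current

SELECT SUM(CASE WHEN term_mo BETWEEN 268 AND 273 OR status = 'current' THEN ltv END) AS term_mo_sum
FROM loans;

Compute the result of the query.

340

loan_id=900: ✓ → 100
loan_id=901: ✗
loan_id=902: ✗
loan_id=903: ✓ → 83
loan_id=904: ✗
loan_id=905: ✗
loan_id=906: ✗
loan_id=907: ✓ → 21
loan_id=908: ✓ → 90
loan_id=909: ✗
loan_id=910: ✗
loan_id=911: ✗
loan_id=912: ✓ → 46
term_mo_sum = 100 + 83 + 21 + 90 + 46 = 340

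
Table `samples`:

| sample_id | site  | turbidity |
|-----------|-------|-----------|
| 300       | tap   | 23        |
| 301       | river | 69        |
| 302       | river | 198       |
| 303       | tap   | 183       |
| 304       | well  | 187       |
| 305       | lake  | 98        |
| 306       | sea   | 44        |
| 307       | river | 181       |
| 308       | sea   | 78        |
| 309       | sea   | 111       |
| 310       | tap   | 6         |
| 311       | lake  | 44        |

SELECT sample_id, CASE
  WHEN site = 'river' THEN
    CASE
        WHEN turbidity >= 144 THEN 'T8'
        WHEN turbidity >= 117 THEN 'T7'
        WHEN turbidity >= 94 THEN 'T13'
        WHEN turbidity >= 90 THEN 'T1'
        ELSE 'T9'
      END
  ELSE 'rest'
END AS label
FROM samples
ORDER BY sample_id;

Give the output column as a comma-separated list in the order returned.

rest, T9, T8, rest, rest, rest, rest, T8, rest, rest, rest, rest

sample_id=300: site='tap' → outer ELSE → rest
sample_id=301: site='river' → inner[ELSE] → T9
sample_id=302: site='river' → inner[turbidity >= 144] → T8
sample_id=303: site='tap' → outer ELSE → rest
sample_id=304: site='well' → outer ELSE → rest
sample_id=305: site='lake' → outer ELSE → rest
sample_id=306: site='sea' → outer ELSE → rest
sample_id=307: site='river' → inner[turbidity >= 144] → T8
sample_id=308: site='sea' → outer ELSE → rest
sample_id=309: site='sea' → outer ELSE → rest
sample_id=310: site='tap' → outer ELSE → rest
sample_id=311: site='lake' → outer ELSE → rest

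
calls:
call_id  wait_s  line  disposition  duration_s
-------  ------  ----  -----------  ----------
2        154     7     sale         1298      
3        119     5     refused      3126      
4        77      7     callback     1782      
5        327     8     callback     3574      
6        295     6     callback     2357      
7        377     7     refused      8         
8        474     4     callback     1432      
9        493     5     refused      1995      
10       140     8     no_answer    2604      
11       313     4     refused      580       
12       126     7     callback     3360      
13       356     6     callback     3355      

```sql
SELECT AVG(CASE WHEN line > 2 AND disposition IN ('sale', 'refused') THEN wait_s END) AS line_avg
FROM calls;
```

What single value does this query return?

call_id=2: ✓ → 154
call_id=3: ✓ → 119
call_id=4: ✗
call_id=5: ✗
call_id=6: ✗
call_id=7: ✓ → 377
call_id=8: ✗
call_id=9: ✓ → 493
call_id=10: ✗
call_id=11: ✓ → 313
call_id=12: ✗
call_id=13: ✗
line_avg = (154 + 119 + 377 + 493 + 313) / 5 = 291.2

291.2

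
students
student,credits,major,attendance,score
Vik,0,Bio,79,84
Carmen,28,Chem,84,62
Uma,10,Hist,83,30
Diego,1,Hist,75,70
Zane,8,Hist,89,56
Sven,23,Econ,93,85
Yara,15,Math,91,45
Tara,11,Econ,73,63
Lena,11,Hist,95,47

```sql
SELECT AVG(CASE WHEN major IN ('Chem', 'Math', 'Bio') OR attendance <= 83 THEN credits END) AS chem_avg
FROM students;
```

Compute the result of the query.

student=Vik: ✓ → 0
student=Carmen: ✓ → 28
student=Uma: ✓ → 10
student=Diego: ✓ → 1
student=Zane: ✗
student=Sven: ✗
student=Yara: ✓ → 15
student=Tara: ✓ → 11
student=Lena: ✗
chem_avg = (0 + 28 + 10 + 1 + 15 + 11) / 6 = 10.8333333333

10.8333333333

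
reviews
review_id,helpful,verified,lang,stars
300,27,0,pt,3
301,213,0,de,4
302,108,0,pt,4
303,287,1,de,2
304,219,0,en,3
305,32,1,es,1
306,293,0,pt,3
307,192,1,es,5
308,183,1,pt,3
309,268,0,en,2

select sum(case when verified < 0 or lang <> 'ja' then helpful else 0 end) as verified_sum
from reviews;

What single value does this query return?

1822

review_id=300: ✓ → 27
review_id=301: ✓ → 213
review_id=302: ✓ → 108
review_id=303: ✓ → 287
review_id=304: ✓ → 219
review_id=305: ✓ → 32
review_id=306: ✓ → 293
review_id=307: ✓ → 192
review_id=308: ✓ → 183
review_id=309: ✓ → 268
verified_sum = 27 + 213 + 108 + 287 + 219 + 32 + 293 + 192 + 183 + 268 = 1822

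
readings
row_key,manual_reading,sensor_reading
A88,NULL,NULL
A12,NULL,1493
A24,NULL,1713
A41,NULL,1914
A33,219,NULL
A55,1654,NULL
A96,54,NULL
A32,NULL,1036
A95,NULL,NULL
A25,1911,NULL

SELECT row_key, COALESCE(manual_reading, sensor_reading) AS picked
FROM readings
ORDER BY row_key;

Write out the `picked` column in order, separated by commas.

1493, 1713, 1911, 1036, 219, 1914, 1654, NULL, NULL, 54

row_key=A12: manual_reading=NULL, sensor_reading=1493 → 1493
row_key=A24: manual_reading=NULL, sensor_reading=1713 → 1713
row_key=A25: manual_reading=1911 → 1911
row_key=A32: manual_reading=NULL, sensor_reading=1036 → 1036
row_key=A33: manual_reading=219 → 219
row_key=A41: manual_reading=NULL, sensor_reading=1914 → 1914
row_key=A55: manual_reading=1654 → 1654
row_key=A88: manual_reading=NULL, sensor_reading=NULL (all NULL) → NULL
row_key=A95: manual_reading=NULL, sensor_reading=NULL (all NULL) → NULL
row_key=A96: manual_reading=54 → 54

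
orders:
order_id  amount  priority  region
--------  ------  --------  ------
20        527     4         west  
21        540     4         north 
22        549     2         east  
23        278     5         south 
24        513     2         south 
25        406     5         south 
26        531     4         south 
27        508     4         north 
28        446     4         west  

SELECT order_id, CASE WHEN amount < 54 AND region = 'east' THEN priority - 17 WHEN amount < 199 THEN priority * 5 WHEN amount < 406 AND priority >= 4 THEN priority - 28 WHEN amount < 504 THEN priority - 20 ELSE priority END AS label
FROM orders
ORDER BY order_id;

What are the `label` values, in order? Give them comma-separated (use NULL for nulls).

order_id=20: ELSE → 4
order_id=21: ELSE → 4
order_id=22: ELSE → 2
order_id=23: amount < 406 AND priority >= 4 → -23
order_id=24: ELSE → 2
order_id=25: amount < 504 → -15
order_id=26: ELSE → 4
order_id=27: ELSE → 4
order_id=28: amount < 504 → -16

4, 4, 2, -23, 2, -15, 4, 4, -16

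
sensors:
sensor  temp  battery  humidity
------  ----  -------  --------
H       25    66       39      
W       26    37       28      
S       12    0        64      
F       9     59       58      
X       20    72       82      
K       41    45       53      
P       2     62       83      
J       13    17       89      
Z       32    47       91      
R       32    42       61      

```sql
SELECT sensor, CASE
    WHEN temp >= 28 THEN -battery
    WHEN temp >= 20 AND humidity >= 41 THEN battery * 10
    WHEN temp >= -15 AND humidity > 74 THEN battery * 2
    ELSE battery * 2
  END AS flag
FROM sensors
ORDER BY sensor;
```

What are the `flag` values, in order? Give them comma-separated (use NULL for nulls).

118, 132, 34, -45, 124, -42, 0, 74, 720, -47

sensor=F: ELSE → 118
sensor=H: ELSE → 132
sensor=J: temp >= -15 AND humidity > 74 → 34
sensor=K: temp >= 28 → -45
sensor=P: temp >= -15 AND humidity > 74 → 124
sensor=R: temp >= 28 → -42
sensor=S: ELSE → 0
sensor=W: ELSE → 74
sensor=X: temp >= 20 AND humidity >= 41 → 720
sensor=Z: temp >= 28 → -47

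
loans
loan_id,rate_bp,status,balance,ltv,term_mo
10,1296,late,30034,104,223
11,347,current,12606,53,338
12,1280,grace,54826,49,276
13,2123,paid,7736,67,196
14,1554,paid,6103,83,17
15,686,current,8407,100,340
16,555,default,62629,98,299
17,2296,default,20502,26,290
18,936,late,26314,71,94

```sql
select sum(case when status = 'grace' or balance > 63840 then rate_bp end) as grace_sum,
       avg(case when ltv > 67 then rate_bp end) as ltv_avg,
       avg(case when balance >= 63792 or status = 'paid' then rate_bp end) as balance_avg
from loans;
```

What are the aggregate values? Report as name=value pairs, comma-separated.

grace_sum=1280, ltv_avg=1005.4, balance_avg=1838.5

[grace_sum: status = 'grace' or balance > 63840]
loan_id=10: ✗
loan_id=11: ✗
loan_id=12: ✓ → 1280
loan_id=13: ✗
loan_id=14: ✗
loan_id=15: ✗
loan_id=16: ✗
loan_id=17: ✗
loan_id=18: ✗
grace_sum = 1280
—
[ltv_avg: ltv > 67]
loan_id=10: ✓ → 1296
loan_id=11: ✗
loan_id=12: ✗
loan_id=13: ✗
loan_id=14: ✓ → 1554
loan_id=15: ✓ → 686
loan_id=16: ✓ → 555
loan_id=17: ✗
loan_id=18: ✓ → 936
ltv_avg = (1296 + 1554 + 686 + 555 + 936) / 5 = 1005.4
—
[balance_avg: balance >= 63792 or status = 'paid']
loan_id=10: ✗
loan_id=11: ✗
loan_id=12: ✗
loan_id=13: ✓ → 2123
loan_id=14: ✓ → 1554
loan_id=15: ✗
loan_id=16: ✗
loan_id=17: ✗
loan_id=18: ✗
balance_avg = (2123 + 1554) / 2 = 1838.5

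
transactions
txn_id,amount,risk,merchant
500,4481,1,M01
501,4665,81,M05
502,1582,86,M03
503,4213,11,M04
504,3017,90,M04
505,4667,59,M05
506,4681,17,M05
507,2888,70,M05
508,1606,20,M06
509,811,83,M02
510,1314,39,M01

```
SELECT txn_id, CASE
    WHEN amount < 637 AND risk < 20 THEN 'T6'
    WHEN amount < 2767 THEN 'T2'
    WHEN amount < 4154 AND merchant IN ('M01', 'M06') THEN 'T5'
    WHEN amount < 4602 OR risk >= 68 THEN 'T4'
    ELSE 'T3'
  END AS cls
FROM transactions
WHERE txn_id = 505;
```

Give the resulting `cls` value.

T3

txn_id = 505: amount=4667, risk=59, merchant=M05.
amount < 637 AND risk < 20 → false
amount < 2767 → false
amount < 4154 AND merchant IN ('M01', 'M06') → false
amount < 4602 OR risk >= 68 → false
No prior WHEN matched → ELSE → T3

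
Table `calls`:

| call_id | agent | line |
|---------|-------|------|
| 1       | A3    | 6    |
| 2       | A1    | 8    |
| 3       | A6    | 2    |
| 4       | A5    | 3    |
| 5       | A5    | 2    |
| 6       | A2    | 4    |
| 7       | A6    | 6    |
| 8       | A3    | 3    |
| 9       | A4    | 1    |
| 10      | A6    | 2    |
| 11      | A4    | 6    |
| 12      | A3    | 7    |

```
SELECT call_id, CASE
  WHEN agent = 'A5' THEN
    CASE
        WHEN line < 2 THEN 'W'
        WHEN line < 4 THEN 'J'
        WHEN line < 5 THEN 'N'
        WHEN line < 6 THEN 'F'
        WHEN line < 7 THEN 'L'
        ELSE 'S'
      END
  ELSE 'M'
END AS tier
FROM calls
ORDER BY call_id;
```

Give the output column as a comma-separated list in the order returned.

M, M, M, J, J, M, M, M, M, M, M, M

call_id=1: agent='A3' → outer ELSE → M
call_id=2: agent='A1' → outer ELSE → M
call_id=3: agent='A6' → outer ELSE → M
call_id=4: agent='A5' → inner[line < 4] → J
call_id=5: agent='A5' → inner[line < 4] → J
call_id=6: agent='A2' → outer ELSE → M
call_id=7: agent='A6' → outer ELSE → M
call_id=8: agent='A3' → outer ELSE → M
call_id=9: agent='A4' → outer ELSE → M
call_id=10: agent='A6' → outer ELSE → M
call_id=11: agent='A4' → outer ELSE → M
call_id=12: agent='A3' → outer ELSE → M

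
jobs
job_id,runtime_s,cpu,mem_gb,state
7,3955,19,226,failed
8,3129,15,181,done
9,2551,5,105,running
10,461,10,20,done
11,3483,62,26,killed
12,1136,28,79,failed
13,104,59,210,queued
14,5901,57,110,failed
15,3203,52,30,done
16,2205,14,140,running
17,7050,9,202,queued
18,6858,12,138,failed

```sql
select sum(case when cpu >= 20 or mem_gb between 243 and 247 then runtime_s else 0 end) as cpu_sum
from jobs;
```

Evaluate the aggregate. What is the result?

job_id=7: ✗
job_id=8: ✗
job_id=9: ✗
job_id=10: ✗
job_id=11: ✓ → 3483
job_id=12: ✓ → 1136
job_id=13: ✓ → 104
job_id=14: ✓ → 5901
job_id=15: ✓ → 3203
job_id=16: ✗
job_id=17: ✗
job_id=18: ✗
cpu_sum = 3483 + 1136 + 104 + 5901 + 3203 = 13827

13827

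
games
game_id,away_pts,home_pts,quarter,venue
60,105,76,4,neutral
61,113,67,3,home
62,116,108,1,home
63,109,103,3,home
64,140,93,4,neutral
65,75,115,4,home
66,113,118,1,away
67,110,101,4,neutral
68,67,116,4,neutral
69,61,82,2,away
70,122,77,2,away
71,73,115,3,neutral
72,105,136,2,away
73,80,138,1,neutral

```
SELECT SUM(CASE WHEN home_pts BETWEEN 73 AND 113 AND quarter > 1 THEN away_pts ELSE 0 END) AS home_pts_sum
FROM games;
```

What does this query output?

647

game_id=60: ✓ → 105
game_id=61: ✗
game_id=62: ✗
game_id=63: ✓ → 109
game_id=64: ✓ → 140
game_id=65: ✗
game_id=66: ✗
game_id=67: ✓ → 110
game_id=68: ✗
game_id=69: ✓ → 61
game_id=70: ✓ → 122
game_id=71: ✗
game_id=72: ✗
game_id=73: ✗
home_pts_sum = 105 + 109 + 140 + 110 + 61 + 122 = 647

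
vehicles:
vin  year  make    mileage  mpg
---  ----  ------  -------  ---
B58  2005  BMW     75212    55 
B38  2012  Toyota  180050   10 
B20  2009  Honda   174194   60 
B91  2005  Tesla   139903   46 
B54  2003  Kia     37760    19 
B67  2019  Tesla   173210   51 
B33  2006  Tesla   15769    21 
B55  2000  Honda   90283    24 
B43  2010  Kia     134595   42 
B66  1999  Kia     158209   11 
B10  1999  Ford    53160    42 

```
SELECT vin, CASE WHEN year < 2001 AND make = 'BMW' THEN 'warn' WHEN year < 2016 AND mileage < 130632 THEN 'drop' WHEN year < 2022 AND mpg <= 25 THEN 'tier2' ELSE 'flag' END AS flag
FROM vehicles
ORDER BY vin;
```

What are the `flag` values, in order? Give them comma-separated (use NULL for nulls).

drop, flag, drop, tier2, flag, drop, drop, drop, tier2, flag, flag

vin=B10: year < 2016 AND mileage < 130632 → drop
vin=B20: ELSE → flag
vin=B33: year < 2016 AND mileage < 130632 → drop
vin=B38: year < 2022 AND mpg <= 25 → tier2
vin=B43: ELSE → flag
vin=B54: year < 2016 AND mileage < 130632 → drop
vin=B55: year < 2016 AND mileage < 130632 → drop
vin=B58: year < 2016 AND mileage < 130632 → drop
vin=B66: year < 2022 AND mpg <= 25 → tier2
vin=B67: ELSE → flag
vin=B91: ELSE → flag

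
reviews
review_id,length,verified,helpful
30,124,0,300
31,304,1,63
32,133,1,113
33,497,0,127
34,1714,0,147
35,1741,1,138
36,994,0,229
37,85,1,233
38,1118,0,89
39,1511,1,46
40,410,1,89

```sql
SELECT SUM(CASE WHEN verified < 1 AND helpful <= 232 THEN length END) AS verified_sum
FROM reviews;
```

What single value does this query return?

4323

review_id=30: ✗
review_id=31: ✗
review_id=32: ✗
review_id=33: ✓ → 497
review_id=34: ✓ → 1714
review_id=35: ✗
review_id=36: ✓ → 994
review_id=37: ✗
review_id=38: ✓ → 1118
review_id=39: ✗
review_id=40: ✗
verified_sum = 497 + 1714 + 994 + 1118 = 4323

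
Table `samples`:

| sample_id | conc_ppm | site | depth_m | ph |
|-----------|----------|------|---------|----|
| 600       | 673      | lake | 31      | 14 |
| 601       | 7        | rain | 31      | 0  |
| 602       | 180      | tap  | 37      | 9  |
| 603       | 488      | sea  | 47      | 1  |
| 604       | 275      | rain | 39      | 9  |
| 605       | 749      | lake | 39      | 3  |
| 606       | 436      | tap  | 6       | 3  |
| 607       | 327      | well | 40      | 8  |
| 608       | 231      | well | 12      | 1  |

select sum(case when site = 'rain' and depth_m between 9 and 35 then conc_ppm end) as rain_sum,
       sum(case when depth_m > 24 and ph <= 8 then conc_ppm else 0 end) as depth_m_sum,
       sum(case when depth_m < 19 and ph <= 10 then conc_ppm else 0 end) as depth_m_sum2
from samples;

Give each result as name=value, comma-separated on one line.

[rain_sum: site = 'rain' and depth_m between 9 and 35]
sample_id=600: ✗
sample_id=601: ✓ → 7
sample_id=602: ✗
sample_id=603: ✗
sample_id=604: ✗
sample_id=605: ✗
sample_id=606: ✗
sample_id=607: ✗
sample_id=608: ✗
rain_sum = 7
—
[depth_m_sum: depth_m > 24 and ph <= 8]
sample_id=600: ✗
sample_id=601: ✓ → 7
sample_id=602: ✗
sample_id=603: ✓ → 488
sample_id=604: ✗
sample_id=605: ✓ → 749
sample_id=606: ✗
sample_id=607: ✓ → 327
sample_id=608: ✗
depth_m_sum = 7 + 488 + 749 + 327 = 1571
—
[depth_m_sum2: depth_m < 19 and ph <= 10]
sample_id=600: ✗
sample_id=601: ✗
sample_id=602: ✗
sample_id=603: ✗
sample_id=604: ✗
sample_id=605: ✗
sample_id=606: ✓ → 436
sample_id=607: ✗
sample_id=608: ✓ → 231
depth_m_sum2 = 436 + 231 = 667

rain_sum=7, depth_m_sum=1571, depth_m_sum2=667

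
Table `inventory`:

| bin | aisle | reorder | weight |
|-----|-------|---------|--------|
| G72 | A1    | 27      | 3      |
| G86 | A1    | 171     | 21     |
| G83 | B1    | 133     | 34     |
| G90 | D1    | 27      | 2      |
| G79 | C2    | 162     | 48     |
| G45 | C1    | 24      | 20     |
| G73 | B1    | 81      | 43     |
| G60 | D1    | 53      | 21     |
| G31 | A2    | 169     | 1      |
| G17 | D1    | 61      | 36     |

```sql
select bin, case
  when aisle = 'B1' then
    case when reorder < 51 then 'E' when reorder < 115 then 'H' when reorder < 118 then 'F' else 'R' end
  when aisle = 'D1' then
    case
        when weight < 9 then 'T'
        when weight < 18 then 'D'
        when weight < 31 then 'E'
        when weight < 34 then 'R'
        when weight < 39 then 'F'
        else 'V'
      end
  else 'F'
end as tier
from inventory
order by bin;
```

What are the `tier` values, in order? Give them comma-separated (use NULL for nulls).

bin=G17: aisle='D1' → inner[weight < 39] → F
bin=G31: aisle='A2' → outer ELSE → F
bin=G45: aisle='C1' → outer ELSE → F
bin=G60: aisle='D1' → inner[weight < 31] → E
bin=G72: aisle='A1' → outer ELSE → F
bin=G73: aisle='B1' → inner[reorder < 115] → H
bin=G79: aisle='C2' → outer ELSE → F
bin=G83: aisle='B1' → inner[ELSE] → R
bin=G86: aisle='A1' → outer ELSE → F
bin=G90: aisle='D1' → inner[weight < 9] → T

F, F, F, E, F, H, F, R, F, T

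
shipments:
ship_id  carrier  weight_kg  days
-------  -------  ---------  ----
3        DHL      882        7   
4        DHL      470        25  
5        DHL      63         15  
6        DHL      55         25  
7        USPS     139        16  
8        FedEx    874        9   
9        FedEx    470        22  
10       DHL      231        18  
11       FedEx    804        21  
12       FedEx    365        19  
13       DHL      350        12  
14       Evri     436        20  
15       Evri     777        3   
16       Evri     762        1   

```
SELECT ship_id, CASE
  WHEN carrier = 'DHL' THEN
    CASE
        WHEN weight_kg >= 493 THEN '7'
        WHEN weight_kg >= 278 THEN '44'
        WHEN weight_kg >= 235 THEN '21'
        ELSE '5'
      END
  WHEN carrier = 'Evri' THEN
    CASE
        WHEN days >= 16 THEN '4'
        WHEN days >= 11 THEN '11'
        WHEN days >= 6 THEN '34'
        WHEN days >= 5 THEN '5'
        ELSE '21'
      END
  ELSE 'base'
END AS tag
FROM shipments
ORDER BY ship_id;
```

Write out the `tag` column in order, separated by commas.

7, 44, 5, 5, base, base, base, 5, base, base, 44, 4, 21, 21

ship_id=3: carrier='DHL' → inner[weight_kg >= 493] → 7
ship_id=4: carrier='DHL' → inner[weight_kg >= 278] → 44
ship_id=5: carrier='DHL' → inner[ELSE] → 5
ship_id=6: carrier='DHL' → inner[ELSE] → 5
ship_id=7: carrier='USPS' → outer ELSE → base
ship_id=8: carrier='FedEx' → outer ELSE → base
ship_id=9: carrier='FedEx' → outer ELSE → base
ship_id=10: carrier='DHL' → inner[ELSE] → 5
ship_id=11: carrier='FedEx' → outer ELSE → base
ship_id=12: carrier='FedEx' → outer ELSE → base
ship_id=13: carrier='DHL' → inner[weight_kg >= 278] → 44
ship_id=14: carrier='Evri' → inner[days >= 16] → 4
ship_id=15: carrier='Evri' → inner[ELSE] → 21
ship_id=16: carrier='Evri' → inner[ELSE] → 21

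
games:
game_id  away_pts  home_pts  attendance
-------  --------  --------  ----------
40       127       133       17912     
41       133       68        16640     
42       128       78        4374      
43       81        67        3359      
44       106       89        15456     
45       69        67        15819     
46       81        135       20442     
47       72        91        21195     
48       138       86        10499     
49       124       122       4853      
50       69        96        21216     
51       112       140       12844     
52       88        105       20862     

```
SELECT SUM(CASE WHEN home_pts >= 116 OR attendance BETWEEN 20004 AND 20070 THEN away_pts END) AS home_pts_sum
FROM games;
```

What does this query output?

game_id=40: ✓ → 127
game_id=41: ✗
game_id=42: ✗
game_id=43: ✗
game_id=44: ✗
game_id=45: ✗
game_id=46: ✓ → 81
game_id=47: ✗
game_id=48: ✗
game_id=49: ✓ → 124
game_id=50: ✗
game_id=51: ✓ → 112
game_id=52: ✗
home_pts_sum = 127 + 81 + 124 + 112 = 444

444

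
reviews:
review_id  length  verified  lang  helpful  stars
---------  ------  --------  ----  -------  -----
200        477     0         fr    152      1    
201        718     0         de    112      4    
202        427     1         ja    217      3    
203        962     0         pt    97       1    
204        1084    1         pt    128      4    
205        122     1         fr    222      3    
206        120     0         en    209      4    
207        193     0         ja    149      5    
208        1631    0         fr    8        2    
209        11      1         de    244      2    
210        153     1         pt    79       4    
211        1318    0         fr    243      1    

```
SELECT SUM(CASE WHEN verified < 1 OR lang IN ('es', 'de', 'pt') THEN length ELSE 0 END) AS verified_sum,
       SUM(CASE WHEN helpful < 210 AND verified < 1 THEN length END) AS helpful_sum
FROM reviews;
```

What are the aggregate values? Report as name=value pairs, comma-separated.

verified_sum=6667, helpful_sum=4101

[verified_sum: verified < 1 OR lang IN ('es', 'de', 'pt')]
review_id=200: ✓ → 477
review_id=201: ✓ → 718
review_id=202: ✗
review_id=203: ✓ → 962
review_id=204: ✓ → 1084
review_id=205: ✗
review_id=206: ✓ → 120
review_id=207: ✓ → 193
review_id=208: ✓ → 1631
review_id=209: ✓ → 11
review_id=210: ✓ → 153
review_id=211: ✓ → 1318
verified_sum = 477 + 718 + 962 + 1084 + 120 + 193 + 1631 + 11 + 153 + 1318 = 6667
—
[helpful_sum: helpful < 210 AND verified < 1]
review_id=200: ✓ → 477
review_id=201: ✓ → 718
review_id=202: ✗
review_id=203: ✓ → 962
review_id=204: ✗
review_id=205: ✗
review_id=206: ✓ → 120
review_id=207: ✓ → 193
review_id=208: ✓ → 1631
review_id=209: ✗
review_id=210: ✗
review_id=211: ✗
helpful_sum = 477 + 718 + 962 + 120 + 193 + 1631 = 4101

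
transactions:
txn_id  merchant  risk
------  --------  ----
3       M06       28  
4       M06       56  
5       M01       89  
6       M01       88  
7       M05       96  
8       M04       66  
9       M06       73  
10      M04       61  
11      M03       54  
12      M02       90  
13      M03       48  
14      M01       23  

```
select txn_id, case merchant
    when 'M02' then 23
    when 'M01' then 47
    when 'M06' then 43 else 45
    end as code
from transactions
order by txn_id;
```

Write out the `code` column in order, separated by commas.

txn_id=3: merchant='M06' → 43
txn_id=4: merchant='M06' → 43
txn_id=5: merchant='M01' → 47
txn_id=6: merchant='M01' → 47
txn_id=7: ELSE → 45
txn_id=8: ELSE → 45
txn_id=9: merchant='M06' → 43
txn_id=10: ELSE → 45
txn_id=11: ELSE → 45
txn_id=12: merchant='M02' → 23
txn_id=13: ELSE → 45
txn_id=14: merchant='M01' → 47

43, 43, 47, 47, 45, 45, 43, 45, 45, 23, 45, 47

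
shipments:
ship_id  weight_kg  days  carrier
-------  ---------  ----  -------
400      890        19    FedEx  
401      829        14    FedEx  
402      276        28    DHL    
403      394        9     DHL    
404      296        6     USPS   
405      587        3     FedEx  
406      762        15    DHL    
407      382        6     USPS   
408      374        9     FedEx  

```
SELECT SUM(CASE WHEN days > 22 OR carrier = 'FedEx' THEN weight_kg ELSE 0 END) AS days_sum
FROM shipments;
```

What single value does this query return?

2956

ship_id=400: ✓ → 890
ship_id=401: ✓ → 829
ship_id=402: ✓ → 276
ship_id=403: ✗
ship_id=404: ✗
ship_id=405: ✓ → 587
ship_id=406: ✗
ship_id=407: ✗
ship_id=408: ✓ → 374
days_sum = 890 + 829 + 276 + 587 + 374 = 2956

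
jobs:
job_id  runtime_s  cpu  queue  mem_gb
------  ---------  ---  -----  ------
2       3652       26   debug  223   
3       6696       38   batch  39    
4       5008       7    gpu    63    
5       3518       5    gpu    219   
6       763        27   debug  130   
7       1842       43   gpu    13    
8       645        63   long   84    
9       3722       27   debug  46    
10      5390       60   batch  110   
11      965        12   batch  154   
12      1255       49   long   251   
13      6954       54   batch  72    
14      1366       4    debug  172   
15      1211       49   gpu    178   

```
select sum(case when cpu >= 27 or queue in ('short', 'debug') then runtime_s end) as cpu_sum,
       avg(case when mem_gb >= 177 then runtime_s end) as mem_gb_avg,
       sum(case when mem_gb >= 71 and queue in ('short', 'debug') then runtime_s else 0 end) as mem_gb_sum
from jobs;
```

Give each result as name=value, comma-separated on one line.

cpu_sum=33496, mem_gb_avg=2409, mem_gb_sum=5781

[cpu_sum: cpu >= 27 or queue in ('short', 'debug')]
job_id=2: ✓ → 3652
job_id=3: ✓ → 6696
job_id=4: ✗
job_id=5: ✗
job_id=6: ✓ → 763
job_id=7: ✓ → 1842
job_id=8: ✓ → 645
job_id=9: ✓ → 3722
job_id=10: ✓ → 5390
job_id=11: ✗
job_id=12: ✓ → 1255
job_id=13: ✓ → 6954
job_id=14: ✓ → 1366
job_id=15: ✓ → 1211
cpu_sum = 3652 + 6696 + 763 + 1842 + 645 + 3722 + 5390 + 1255 + 6954 + 1366 + 1211 = 33496
—
[mem_gb_avg: mem_gb >= 177]
job_id=2: ✓ → 3652
job_id=3: ✗
job_id=4: ✗
job_id=5: ✓ → 3518
job_id=6: ✗
job_id=7: ✗
job_id=8: ✗
job_id=9: ✗
job_id=10: ✗
job_id=11: ✗
job_id=12: ✓ → 1255
job_id=13: ✗
job_id=14: ✗
job_id=15: ✓ → 1211
mem_gb_avg = (3652 + 3518 + 1255 + 1211) / 4 = 2409
—
[mem_gb_sum: mem_gb >= 71 and queue in ('short', 'debug')]
job_id=2: ✓ → 3652
job_id=3: ✗
job_id=4: ✗
job_id=5: ✗
job_id=6: ✓ → 763
job_id=7: ✗
job_id=8: ✗
job_id=9: ✗
job_id=10: ✗
job_id=11: ✗
job_id=12: ✗
job_id=13: ✗
job_id=14: ✓ → 1366
job_id=15: ✗
mem_gb_sum = 3652 + 763 + 1366 = 5781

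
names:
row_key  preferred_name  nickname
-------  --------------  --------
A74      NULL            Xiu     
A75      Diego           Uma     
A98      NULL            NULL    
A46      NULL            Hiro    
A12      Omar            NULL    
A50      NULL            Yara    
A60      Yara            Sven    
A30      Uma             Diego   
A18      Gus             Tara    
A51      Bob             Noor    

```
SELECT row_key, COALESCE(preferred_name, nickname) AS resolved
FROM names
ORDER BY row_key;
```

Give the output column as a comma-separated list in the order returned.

Omar, Gus, Uma, Hiro, Yara, Bob, Yara, Xiu, Diego, NULL

row_key=A12: preferred_name=Omar → Omar
row_key=A18: preferred_name=Gus → Gus
row_key=A30: preferred_name=Uma → Uma
row_key=A46: preferred_name=NULL, nickname=Hiro → Hiro
row_key=A50: preferred_name=NULL, nickname=Yara → Yara
row_key=A51: preferred_name=Bob → Bob
row_key=A60: preferred_name=Yara → Yara
row_key=A74: preferred_name=NULL, nickname=Xiu → Xiu
row_key=A75: preferred_name=Diego → Diego
row_key=A98: preferred_name=NULL, nickname=NULL (all NULL) → NULL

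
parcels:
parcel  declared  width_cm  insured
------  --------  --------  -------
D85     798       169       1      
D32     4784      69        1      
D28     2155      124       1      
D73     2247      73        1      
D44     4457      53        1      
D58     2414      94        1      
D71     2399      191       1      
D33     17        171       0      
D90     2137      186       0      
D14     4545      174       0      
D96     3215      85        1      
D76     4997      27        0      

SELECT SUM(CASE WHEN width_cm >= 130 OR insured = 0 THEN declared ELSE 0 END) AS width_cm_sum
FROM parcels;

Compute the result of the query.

14893

parcel=D85: ✓ → 798
parcel=D32: ✗
parcel=D28: ✗
parcel=D73: ✗
parcel=D44: ✗
parcel=D58: ✗
parcel=D71: ✓ → 2399
parcel=D33: ✓ → 17
parcel=D90: ✓ → 2137
parcel=D14: ✓ → 4545
parcel=D96: ✗
parcel=D76: ✓ → 4997
width_cm_sum = 798 + 2399 + 17 + 2137 + 4545 + 4997 = 14893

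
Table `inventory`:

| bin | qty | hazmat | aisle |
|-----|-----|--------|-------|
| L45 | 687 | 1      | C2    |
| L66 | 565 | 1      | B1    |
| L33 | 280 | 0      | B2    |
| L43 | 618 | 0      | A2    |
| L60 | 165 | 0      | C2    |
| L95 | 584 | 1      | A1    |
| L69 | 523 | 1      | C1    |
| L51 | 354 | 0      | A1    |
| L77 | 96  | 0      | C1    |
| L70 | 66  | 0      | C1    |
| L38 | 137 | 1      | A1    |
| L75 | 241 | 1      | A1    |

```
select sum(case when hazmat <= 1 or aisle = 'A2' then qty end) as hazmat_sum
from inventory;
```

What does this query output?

4316

bin=L45: ✓ → 687
bin=L66: ✓ → 565
bin=L33: ✓ → 280
bin=L43: ✓ → 618
bin=L60: ✓ → 165
bin=L95: ✓ → 584
bin=L69: ✓ → 523
bin=L51: ✓ → 354
bin=L77: ✓ → 96
bin=L70: ✓ → 66
bin=L38: ✓ → 137
bin=L75: ✓ → 241
hazmat_sum = 687 + 565 + 280 + 618 + 165 + 584 + 523 + 354 + 96 + 66 + 137 + 241 = 4316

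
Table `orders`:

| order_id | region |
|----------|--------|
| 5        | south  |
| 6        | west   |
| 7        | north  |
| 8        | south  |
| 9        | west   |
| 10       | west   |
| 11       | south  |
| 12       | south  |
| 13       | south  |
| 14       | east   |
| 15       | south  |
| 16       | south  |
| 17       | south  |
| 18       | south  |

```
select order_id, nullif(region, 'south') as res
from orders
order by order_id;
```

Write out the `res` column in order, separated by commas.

NULL, west, north, NULL, west, west, NULL, NULL, NULL, east, NULL, NULL, NULL, NULL

order_id=5: region=south vs south: equal → NULL
order_id=6: region=west vs south: differ → west
order_id=7: region=north vs south: differ → north
order_id=8: region=south vs south: equal → NULL
order_id=9: region=west vs south: differ → west
order_id=10: region=west vs south: differ → west
order_id=11: region=south vs south: equal → NULL
order_id=12: region=south vs south: equal → NULL
order_id=13: region=south vs south: equal → NULL
order_id=14: region=east vs south: differ → east
order_id=15: region=south vs south: equal → NULL
order_id=16: region=south vs south: equal → NULL
order_id=17: region=south vs south: equal → NULL
order_id=18: region=south vs south: equal → NULL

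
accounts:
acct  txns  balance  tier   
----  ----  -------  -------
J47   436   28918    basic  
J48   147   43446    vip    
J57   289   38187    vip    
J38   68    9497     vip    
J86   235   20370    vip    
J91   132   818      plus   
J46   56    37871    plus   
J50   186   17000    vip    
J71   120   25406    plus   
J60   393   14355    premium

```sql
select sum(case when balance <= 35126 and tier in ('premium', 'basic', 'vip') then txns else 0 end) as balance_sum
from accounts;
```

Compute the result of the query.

1318

acct=J47: ✓ → 436
acct=J48: ✗
acct=J57: ✗
acct=J38: ✓ → 68
acct=J86: ✓ → 235
acct=J91: ✗
acct=J46: ✗
acct=J50: ✓ → 186
acct=J71: ✗
acct=J60: ✓ → 393
balance_sum = 436 + 68 + 235 + 186 + 393 = 1318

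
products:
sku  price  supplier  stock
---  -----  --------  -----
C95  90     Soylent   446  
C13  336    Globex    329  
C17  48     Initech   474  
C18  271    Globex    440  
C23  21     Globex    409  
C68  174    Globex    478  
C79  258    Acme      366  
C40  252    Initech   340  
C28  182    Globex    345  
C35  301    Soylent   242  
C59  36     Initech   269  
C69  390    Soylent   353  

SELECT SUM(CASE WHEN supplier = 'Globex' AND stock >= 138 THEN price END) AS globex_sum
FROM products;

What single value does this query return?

sku=C95: ✗
sku=C13: ✓ → 336
sku=C17: ✗
sku=C18: ✓ → 271
sku=C23: ✓ → 21
sku=C68: ✓ → 174
sku=C79: ✗
sku=C40: ✗
sku=C28: ✓ → 182
sku=C35: ✗
sku=C59: ✗
sku=C69: ✗
globex_sum = 336 + 271 + 21 + 174 + 182 = 984

984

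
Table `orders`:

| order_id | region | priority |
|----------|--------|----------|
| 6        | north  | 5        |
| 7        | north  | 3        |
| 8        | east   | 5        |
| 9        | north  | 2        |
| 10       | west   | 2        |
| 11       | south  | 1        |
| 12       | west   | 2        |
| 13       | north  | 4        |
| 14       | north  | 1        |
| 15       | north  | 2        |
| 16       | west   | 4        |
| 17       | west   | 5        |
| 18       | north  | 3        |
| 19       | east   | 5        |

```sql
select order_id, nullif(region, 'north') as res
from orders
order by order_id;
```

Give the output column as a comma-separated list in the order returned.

order_id=6: region=north vs north: equal → NULL
order_id=7: region=north vs north: equal → NULL
order_id=8: region=east vs north: differ → east
order_id=9: region=north vs north: equal → NULL
order_id=10: region=west vs north: differ → west
order_id=11: region=south vs north: differ → south
order_id=12: region=west vs north: differ → west
order_id=13: region=north vs north: equal → NULL
order_id=14: region=north vs north: equal → NULL
order_id=15: region=north vs north: equal → NULL
order_id=16: region=west vs north: differ → west
order_id=17: region=west vs north: differ → west
order_id=18: region=north vs north: equal → NULL
order_id=19: region=east vs north: differ → east

NULL, NULL, east, NULL, west, south, west, NULL, NULL, NULL, west, west, NULL, east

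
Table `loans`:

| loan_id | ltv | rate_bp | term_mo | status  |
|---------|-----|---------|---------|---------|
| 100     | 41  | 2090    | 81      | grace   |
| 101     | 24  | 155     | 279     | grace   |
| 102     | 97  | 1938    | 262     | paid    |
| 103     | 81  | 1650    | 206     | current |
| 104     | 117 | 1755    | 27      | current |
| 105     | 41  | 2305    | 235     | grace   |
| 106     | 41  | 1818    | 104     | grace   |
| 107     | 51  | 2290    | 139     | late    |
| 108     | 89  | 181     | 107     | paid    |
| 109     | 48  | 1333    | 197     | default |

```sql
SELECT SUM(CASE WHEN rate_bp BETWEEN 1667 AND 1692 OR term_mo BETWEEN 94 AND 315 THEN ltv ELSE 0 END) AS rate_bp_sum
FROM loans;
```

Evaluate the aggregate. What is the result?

472

loan_id=100: ✗
loan_id=101: ✓ → 24
loan_id=102: ✓ → 97
loan_id=103: ✓ → 81
loan_id=104: ✗
loan_id=105: ✓ → 41
loan_id=106: ✓ → 41
loan_id=107: ✓ → 51
loan_id=108: ✓ → 89
loan_id=109: ✓ → 48
rate_bp_sum = 24 + 97 + 81 + 41 + 41 + 51 + 89 + 48 = 472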